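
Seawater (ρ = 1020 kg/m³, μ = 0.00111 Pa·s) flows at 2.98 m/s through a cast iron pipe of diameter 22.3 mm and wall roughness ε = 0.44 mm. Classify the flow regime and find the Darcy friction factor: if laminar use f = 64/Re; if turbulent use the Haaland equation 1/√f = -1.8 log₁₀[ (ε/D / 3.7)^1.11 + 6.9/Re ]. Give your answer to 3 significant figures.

Re = ρVD/μ = 1020·2.98·0.0223/0.00111 = 6.107e+04.
Re > 4000 → turbulent. ε/D = 0.00044/0.0223 = 0.0197; Haaland: 1/√f = -1.8 log₁₀[0.003 + 0.000113] = 4.513, so f = 0.04911.

f ≈ 0.0491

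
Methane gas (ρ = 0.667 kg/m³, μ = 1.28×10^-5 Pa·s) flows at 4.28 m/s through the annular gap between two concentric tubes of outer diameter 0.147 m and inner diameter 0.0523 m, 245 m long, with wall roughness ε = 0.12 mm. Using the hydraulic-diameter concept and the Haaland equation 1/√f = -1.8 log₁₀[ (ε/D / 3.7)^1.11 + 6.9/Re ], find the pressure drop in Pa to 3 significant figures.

ΔP ≈ 440 Pa

Hydraulic diameter D_h = 4A/P = D_o - D_i = 0.147 - 0.0523 = 0.0947 m.
Re = ρVD_h/μ = 0.667·4.28·0.0947/1.28e-05 = 2.112e+04.
ε/D_h = 0.00012/0.0947 = 0.00127; Haaland gives 1/√f = -1.8 log₁₀[0.000142+0.000327] = 5.992, so f = 0.02785.
ΔP = f(L/D_h)(ρV²/2) = 0.02785·245/0.0947·6.109 = 440.2 Pa.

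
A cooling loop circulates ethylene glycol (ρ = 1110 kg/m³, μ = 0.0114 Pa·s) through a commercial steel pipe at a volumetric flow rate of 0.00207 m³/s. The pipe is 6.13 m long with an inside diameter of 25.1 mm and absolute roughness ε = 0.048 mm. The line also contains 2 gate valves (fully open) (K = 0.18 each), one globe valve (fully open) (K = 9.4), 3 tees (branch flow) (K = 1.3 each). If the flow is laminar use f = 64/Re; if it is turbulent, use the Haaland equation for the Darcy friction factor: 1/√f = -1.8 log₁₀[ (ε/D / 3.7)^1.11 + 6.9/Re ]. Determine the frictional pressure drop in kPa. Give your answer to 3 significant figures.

ΔP ≈ 212 kPa

Cross-sectional area A = πD²/4 = π(0.0251)²/4 = 0.0004948 m²; mean velocity V = Q/A = 0.00207/0.0004948 = 4.183 m/s.
Reynolds number Re = ρVD/μ = 1110 · 4.183 · 0.0251 / 0.0114 = 1.022e+04.
Re > 4000 → turbulent. Relative roughness ε/D = 4.8e-05/0.0251 = 0.00191. Haaland: 1/√f = -1.8 log₁₀[(0.00191/3.7)^1.11 + 6.9/1.022e+04] = -1.8 log₁₀[0.000225 + 0.000675] = 5.483, so f = 0.03327.
Total minor-loss coefficient ΣK = 2·0.18 + 1·9.4 + 3·1.3 = 13.7.
ΔP = [f·L/D + ΣK]·(ρV²/2) = [0.03327·6.13/0.0251 + 13.7]·(1110·4.183²/2) = [8.125 + 13.7]·9713 = 2.116e+05 Pa.
ΔP = 2.116e+05 Pa = 212 kPa.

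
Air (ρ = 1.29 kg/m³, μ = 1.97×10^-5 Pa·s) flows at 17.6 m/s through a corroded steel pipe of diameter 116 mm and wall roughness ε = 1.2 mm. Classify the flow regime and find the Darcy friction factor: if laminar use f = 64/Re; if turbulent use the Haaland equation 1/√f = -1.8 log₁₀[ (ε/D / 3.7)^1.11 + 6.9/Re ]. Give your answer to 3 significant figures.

f ≈ 0.0388

Re = ρVD/μ = 1.29·17.6·0.116/1.97e-05 = 1.337e+05.
Re > 4000 → turbulent. ε/D = 0.0012/0.116 = 0.0103; Haaland: 1/√f = -1.8 log₁₀[0.00146 + 5.16e-05] = 5.075, so f = 0.03883.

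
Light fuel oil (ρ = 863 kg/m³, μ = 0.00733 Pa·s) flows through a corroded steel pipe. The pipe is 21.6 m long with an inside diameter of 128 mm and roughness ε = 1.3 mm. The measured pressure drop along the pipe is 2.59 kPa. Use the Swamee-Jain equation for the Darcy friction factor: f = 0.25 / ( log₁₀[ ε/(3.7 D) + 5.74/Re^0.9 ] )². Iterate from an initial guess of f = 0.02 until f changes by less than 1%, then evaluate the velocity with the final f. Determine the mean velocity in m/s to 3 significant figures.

V ≈ 0.912 m/s

Rearranging Darcy-Weisbach: V = √(2·ΔP·D/(f·L·ρ)). With ε/D = 0.0013/0.128 = 0.0102, iterate starting from f = 0.02:
  f = 0.02 → V = √(2·2590·0.128/(0.02·21.6·863)) = 1.334 m/s; Re = ρVD/μ = 2.01e+04; f → 0.04151
  f = 0.04151 → V = 0.9257 m/s; Re = 1.395e+04; f → 0.04273
  f = 0.04273 → V = 0.9123 m/s; Re = 1.375e+04; f → 0.04279
Converged (Δf/f < 1%). With the final f = 0.04279: V = √(2·2590·0.128/(0.04279·21.6·863)) = 0.9117 m/s.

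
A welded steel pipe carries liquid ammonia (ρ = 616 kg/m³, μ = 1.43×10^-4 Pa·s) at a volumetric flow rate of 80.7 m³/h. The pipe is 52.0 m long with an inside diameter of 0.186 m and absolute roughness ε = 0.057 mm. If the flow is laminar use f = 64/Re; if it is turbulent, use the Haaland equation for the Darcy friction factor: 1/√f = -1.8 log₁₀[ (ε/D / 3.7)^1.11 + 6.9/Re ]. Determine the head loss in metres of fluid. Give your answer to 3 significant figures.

h_f ≈ 0.155 m

Q = 80.7 m³/h = 80.7/3600 = 0.02242 m³/s.
Cross-sectional area A = πD²/4 = π(0.186)²/4 = 0.02717 m²; mean velocity V = Q/A = 0.02242/0.02717 = 0.825 m/s.
Reynolds number Re = ρVD/μ = 616 · 0.825 · 0.186 / 0.000143 = 6.61e+05.
Re > 4000 → turbulent. Relative roughness ε/D = 5.7e-05/0.186 = 0.000306. Haaland: 1/√f = -1.8 log₁₀[(0.000306/3.7)^1.11 + 6.9/6.61e+05] = -1.8 log₁₀[2.95e-05 + 1.04e-05] = 7.918, so f = 0.01595.
Darcy-Weisbach: ΔP = f(L/D)(ρV²/2) = 0.01595·(52/0.186)·(616·0.825²/2) = 0.01595·279.6·209.6 = 934.7 Pa.
Head loss h_f = ΔP/(ρg) = 934.7/(616·9.81) = 0.155 m.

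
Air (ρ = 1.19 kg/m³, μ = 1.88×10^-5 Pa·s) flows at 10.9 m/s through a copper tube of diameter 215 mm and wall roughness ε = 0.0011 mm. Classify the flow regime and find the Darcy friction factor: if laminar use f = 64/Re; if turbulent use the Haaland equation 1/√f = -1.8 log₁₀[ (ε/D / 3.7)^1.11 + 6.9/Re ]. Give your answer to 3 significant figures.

Re = ρVD/μ = 1.19·10.9·0.215/1.88e-05 = 1.483e+05.
Re > 4000 → turbulent. ε/D = 1.1e-06/0.215 = 5.12e-06; Haaland: 1/√f = -1.8 log₁₀[3.13e-07 + 4.65e-05] = 7.793, so f = 0.01647.

f ≈ 0.0165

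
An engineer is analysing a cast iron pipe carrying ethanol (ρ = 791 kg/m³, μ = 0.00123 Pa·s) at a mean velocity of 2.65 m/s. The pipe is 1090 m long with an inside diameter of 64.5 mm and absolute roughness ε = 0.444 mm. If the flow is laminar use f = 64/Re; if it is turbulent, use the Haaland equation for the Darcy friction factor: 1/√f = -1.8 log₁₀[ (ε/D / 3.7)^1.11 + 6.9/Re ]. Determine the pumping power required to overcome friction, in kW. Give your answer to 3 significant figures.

P ≈ 13.9 kW

Reynolds number Re = ρVD/μ = 791 · 2.65 · 0.0645 / 0.00123 = 1.099e+05.
Re > 4000 → turbulent. Relative roughness ε/D = 0.000444/0.0645 = 0.00688. Haaland: 1/√f = -1.8 log₁₀[(0.00688/3.7)^1.11 + 6.9/1.099e+05] = -1.8 log₁₀[0.000932 + 6.28e-05] = 5.404, so f = 0.03424.
Darcy-Weisbach: ΔP = f(L/D)(ρV²/2) = 0.03424·(1090/0.0645)·(791·2.65²/2) = 0.03424·1.69e+04·2777 = 1.607e+06 Pa.
Q = V·A = 2.65·0.003267 = 0.008659 m³/s.
Pumping power P = QΔP = 0.008659·1.607e+06 = 13910 W = 13.9 kW.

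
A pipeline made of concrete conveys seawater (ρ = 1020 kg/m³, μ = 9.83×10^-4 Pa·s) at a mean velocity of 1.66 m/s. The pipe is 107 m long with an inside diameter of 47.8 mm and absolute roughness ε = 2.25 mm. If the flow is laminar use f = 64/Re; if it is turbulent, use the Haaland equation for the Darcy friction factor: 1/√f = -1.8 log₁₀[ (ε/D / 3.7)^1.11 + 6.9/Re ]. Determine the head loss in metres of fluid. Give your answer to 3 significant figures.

h_f ≈ 22.0 m

Reynolds number Re = ρVD/μ = 1020 · 1.66 · 0.0478 / 0.000983 = 8.233e+04.
Re > 4000 → turbulent. Relative roughness ε/D = 0.00225/0.0478 = 0.0471. Haaland: 1/√f = -1.8 log₁₀[(0.0471/3.7)^1.11 + 6.9/8.233e+04] = -1.8 log₁₀[0.00787 + 8.38e-05] = 3.779, so f = 0.07003.
Darcy-Weisbach: ΔP = f(L/D)(ρV²/2) = 0.07003·(107/0.0478)·(1020·1.66²/2) = 0.07003·2238·1405 = 2.203e+05 Pa.
Head loss h_f = ΔP/(ρg) = 2.203e+05/(1020·9.81) = 22.0 m.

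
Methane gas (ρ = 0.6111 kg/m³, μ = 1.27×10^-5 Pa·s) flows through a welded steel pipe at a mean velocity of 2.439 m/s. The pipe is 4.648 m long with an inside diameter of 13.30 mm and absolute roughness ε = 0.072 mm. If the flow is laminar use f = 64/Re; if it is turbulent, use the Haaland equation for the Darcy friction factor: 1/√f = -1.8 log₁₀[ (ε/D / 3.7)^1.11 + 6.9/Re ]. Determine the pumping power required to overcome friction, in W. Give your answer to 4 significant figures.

Reynolds number Re = ρVD/μ = 0.6111 · 2.439 · 0.0133 / 1.27e-05 = 1561.
Re < 2300 → laminar flow, so f = 64/Re = 64/1561 = 0.041 (the turbulent correlation is not needed).
Darcy-Weisbach: ΔP = f(L/D)(ρV²/2) = 0.041·(4.648/0.0133)·(0.6111·2.439²/2) = 0.041·349.5·1.818 = 26.05 Pa.
Q = V·A = 2.439·0.0001389 = 0.0003388 m³/s.
Pumping power P = QΔP = 0.0003388·26.05 = 0.0088254 W = 0.008825 W.

P ≈ 0.008825 W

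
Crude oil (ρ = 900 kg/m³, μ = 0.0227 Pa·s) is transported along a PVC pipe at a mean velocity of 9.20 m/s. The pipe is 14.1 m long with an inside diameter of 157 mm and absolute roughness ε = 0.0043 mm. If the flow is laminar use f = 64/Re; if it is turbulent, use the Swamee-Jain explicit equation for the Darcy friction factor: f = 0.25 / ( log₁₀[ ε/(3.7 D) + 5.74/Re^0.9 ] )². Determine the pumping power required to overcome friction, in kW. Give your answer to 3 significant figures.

Reynolds number Re = ρVD/μ = 900 · 9.2 · 0.157 / 0.0227 = 5.727e+04.
Re > 4000 → turbulent. Relative roughness ε/D = 4.3e-06/0.157 = 2.74e-05. Swamee-Jain: f = 0.25/(log₁₀[2.74e-05/3.7 + 5.74/5.727e+04^0.9])² = 0.25/(log₁₀[7.4e-06 + 0.0003])² = 0.25/(-3.513)² = 0.02026.
Darcy-Weisbach: ΔP = f(L/D)(ρV²/2) = 0.02026·(14.1/0.157)·(900·9.2²/2) = 0.02026·89.81·3.809e+04 = 6.931e+04 Pa.
Q = V·A = 9.2·0.01936 = 0.1781 m³/s.
Pumping power P = QΔP = 0.1781·6.931e+04 = 12340 W = 12.3 kW.

P ≈ 12.3 kW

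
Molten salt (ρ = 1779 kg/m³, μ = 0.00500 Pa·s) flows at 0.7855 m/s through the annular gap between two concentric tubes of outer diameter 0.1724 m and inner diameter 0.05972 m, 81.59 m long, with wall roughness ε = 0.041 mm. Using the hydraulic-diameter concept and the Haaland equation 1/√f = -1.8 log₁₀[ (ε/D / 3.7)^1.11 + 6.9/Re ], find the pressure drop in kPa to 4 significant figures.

ΔP ≈ 9.496 kPa

Hydraulic diameter D_h = 4A/P = D_o - D_i = 0.1724 - 0.05972 = 0.1127 m.
Re = ρVD_h/μ = 1779·0.7855·0.1127/0.005 = 3.149e+04.
ε/D_h = 4.1e-05/0.1127 = 0.000364; Haaland gives 1/√f = -1.8 log₁₀[3.56e-05+0.000219] = 6.469, so f = 0.0239.
ΔP = f(L/D_h)(ρV²/2) = 0.0239·81.59/0.1127·548.8 = 9496 Pa.
ΔP = 9.496 kPa.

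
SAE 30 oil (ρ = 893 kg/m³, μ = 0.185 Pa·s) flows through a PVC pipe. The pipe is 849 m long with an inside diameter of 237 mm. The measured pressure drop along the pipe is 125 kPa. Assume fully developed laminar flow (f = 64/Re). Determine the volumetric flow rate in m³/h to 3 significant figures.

For laminar flow, f = 64/Re with Re = ρVD/μ, so Darcy-Weisbach reduces to ΔP = 32μLV/D². Solving for V: V = ΔP·D²/(32μL) = 1.25e+05·(0.237)²/(32·0.185·849) = 1.397 m/s.
Check: Re = ρVD/μ = 893·1.397·0.237/0.185 = 1598 < 2300, so the laminar assumption holds.
Q = V·A = 1.397·(π/4·0.237²) = 0.06163 m³/s = 222 m³/h.

Q ≈ 222 m³/h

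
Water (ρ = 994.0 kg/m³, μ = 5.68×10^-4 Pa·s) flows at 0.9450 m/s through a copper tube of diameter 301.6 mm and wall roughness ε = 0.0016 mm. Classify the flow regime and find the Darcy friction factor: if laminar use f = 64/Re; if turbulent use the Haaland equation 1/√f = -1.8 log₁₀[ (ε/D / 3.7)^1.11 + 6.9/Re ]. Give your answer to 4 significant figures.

f ≈ 0.01313

Re = ρVD/μ = 994·0.945·0.3016/0.000568 = 4.988e+05.
Re > 4000 → turbulent. ε/D = 1.6e-06/0.3016 = 5.31e-06; Haaland: 1/√f = -1.8 log₁₀[3.26e-07 + 1.38e-05] = 8.728, so f = 0.01313.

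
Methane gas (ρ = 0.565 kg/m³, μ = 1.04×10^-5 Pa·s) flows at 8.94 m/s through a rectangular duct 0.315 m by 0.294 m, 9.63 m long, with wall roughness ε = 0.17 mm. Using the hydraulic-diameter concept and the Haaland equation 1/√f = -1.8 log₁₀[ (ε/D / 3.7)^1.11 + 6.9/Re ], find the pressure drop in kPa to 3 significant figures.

Hydraulic diameter D_h = 4A/P = 4·(0.315·0.294)/(2·(0.315+0.294)) = 0.3704/1.218 = 0.3041 m.
Re = ρVD_h/μ = 0.565·8.94·0.3041/1.04e-05 = 1.477e+05.
ε/D_h = 0.00017/0.3041 = 0.000559; Haaland gives 1/√f = -1.8 log₁₀[5.74e-05+4.67e-05] = 7.169, so f = 0.01946.
ΔP = f(L/D_h)(ρV²/2) = 0.01946·9.63/0.3041·22.58 = 13.91 Pa.
ΔP = 0.0139 kPa.

ΔP ≈ 0.0139 kPa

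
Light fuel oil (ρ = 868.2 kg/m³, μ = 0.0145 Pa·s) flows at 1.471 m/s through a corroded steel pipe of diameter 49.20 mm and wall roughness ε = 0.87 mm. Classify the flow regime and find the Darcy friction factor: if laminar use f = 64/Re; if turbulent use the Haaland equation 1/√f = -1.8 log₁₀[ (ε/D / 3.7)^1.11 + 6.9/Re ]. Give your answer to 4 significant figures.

Re = ρVD/μ = 868.2·1.471·0.0492/0.0145 = 4333.
Re > 4000 → turbulent. ε/D = 0.00087/0.0492 = 0.0177; Haaland: 1/√f = -1.8 log₁₀[0.00266 + 0.00159] = 4.269, so f = 0.05486.

f ≈ 0.05486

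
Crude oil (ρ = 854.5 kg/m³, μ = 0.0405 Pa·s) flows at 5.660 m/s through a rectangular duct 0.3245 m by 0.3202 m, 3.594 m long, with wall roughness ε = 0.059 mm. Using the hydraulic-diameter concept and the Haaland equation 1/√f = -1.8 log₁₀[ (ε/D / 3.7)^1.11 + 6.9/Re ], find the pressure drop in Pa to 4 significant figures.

Hydraulic diameter D_h = 4A/P = 4·(0.3245·0.3202)/(2·(0.3245+0.3202)) = 0.4156/1.289 = 0.3223 m.
Re = ρVD_h/μ = 854.5·5.66·0.3223/0.0405 = 3.849e+04.
ε/D_h = 5.9e-05/0.3223 = 0.000183; Haaland gives 1/√f = -1.8 log₁₀[1.66e-05+0.000179] = 6.674, so f = 0.02245.
ΔP = f(L/D_h)(ρV²/2) = 0.02245·3.594/0.3223·1.369e+04 = 3426 Pa.

ΔP ≈ 3426 Pa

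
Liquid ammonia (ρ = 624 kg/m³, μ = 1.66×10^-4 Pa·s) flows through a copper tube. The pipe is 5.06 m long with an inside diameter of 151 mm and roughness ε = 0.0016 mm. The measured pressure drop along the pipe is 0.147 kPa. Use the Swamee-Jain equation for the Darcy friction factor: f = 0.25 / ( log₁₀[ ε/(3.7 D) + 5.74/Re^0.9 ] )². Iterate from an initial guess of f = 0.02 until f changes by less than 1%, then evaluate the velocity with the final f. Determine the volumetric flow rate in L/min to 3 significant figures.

Q ≈ 1120 L/min

Rearranging Darcy-Weisbach: V = √(2·ΔP·D/(f·L·ρ)). With ε/D = 1.6e-06/0.151 = 1.06e-05, iterate starting from f = 0.02:
  f = 0.02 → V = √(2·147·0.151/(0.02·5.06·624)) = 0.8385 m/s; Re = ρVD/μ = 4.759e+05; f → 0.01337
  f = 0.01337 → V = 1.025 m/s; Re = 5.82e+05; f → 0.01293
  f = 0.01293 → V = 1.043 m/s; Re = 5.919e+05; f → 0.01289
Converged (Δf/f < 1%). With the final f = 0.01289: V = √(2·147·0.151/(0.01289·5.06·624)) = 1.044 m/s.
Q = V·A = 1.044·(π/4·0.151²) = 0.0187 m³/s = 1120 L/min.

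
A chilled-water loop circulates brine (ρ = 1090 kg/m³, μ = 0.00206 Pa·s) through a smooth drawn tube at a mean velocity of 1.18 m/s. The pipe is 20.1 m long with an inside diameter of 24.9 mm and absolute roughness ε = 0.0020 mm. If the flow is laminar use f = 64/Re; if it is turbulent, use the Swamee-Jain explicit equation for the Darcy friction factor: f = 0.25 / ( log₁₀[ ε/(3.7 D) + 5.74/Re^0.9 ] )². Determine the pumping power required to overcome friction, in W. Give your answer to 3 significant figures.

Reynolds number Re = ρVD/μ = 1090 · 1.18 · 0.0249 / 0.00206 = 1.555e+04.
Re > 4000 → turbulent. Relative roughness ε/D = 2e-06/0.0249 = 8.03e-05. Swamee-Jain: f = 0.25/(log₁₀[8.03e-05/3.7 + 5.74/1.555e+04^0.9])² = 0.25/(log₁₀[2.17e-05 + 0.000969])² = 0.25/(-3.004)² = 0.0277.
Darcy-Weisbach: ΔP = f(L/D)(ρV²/2) = 0.0277·(20.1/0.0249)·(1090·1.18²/2) = 0.0277·807.2·758.9 = 1.697e+04 Pa.
Q = V·A = 1.18·0.000487 = 0.0005746 m³/s.
Pumping power P = QΔP = 0.0005746·1.697e+04 = 9.752 W = 9.75 W.

P ≈ 9.75 W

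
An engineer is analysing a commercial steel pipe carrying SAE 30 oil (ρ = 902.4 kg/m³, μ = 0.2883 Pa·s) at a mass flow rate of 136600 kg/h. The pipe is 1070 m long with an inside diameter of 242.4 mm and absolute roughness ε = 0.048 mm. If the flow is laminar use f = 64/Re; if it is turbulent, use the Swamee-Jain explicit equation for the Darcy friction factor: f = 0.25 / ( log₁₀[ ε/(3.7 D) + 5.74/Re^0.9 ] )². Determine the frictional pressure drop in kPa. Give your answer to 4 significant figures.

ṁ = 136600 kg/h = 136600/3600 = 37.94 kg/s.
A = πD²/4 = π(0.2424)²/4 = 0.04615 m²; mean velocity V = ṁ/(ρA) = 37.94/(902.4 · 0.04615) = 0.9112 m/s.
Reynolds number Re = ρVD/μ = 902.4 · 0.9112 · 0.2424 / 0.288 = 691.3.
Re < 2300 → laminar flow, so f = 64/Re = 64/691.3 = 0.09258 (the turbulent correlation is not needed).
Darcy-Weisbach: ΔP = f(L/D)(ρV²/2) = 0.09258·(1070/0.2424)·(902.4·0.9112²/2) = 0.09258·4414·374.6 = 1.531e+05 Pa.
ΔP = 1.531e+05 Pa = 153.1 kPa.

ΔP ≈ 153.1 kPa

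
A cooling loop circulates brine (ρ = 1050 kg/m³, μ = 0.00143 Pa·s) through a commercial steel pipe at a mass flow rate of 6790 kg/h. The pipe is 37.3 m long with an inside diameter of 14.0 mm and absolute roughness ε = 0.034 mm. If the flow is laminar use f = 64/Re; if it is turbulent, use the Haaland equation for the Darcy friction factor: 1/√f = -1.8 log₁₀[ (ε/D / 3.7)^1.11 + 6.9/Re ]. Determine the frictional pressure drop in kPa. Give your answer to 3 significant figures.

ΔP ≈ 4920 kPa

ṁ = 6790 kg/h = 6790/3600 = 1.886 kg/s.
A = πD²/4 = π(0.014)²/4 = 0.0001539 m²; mean velocity V = ṁ/(ρA) = 1.886/(1050 · 0.0001539) = 11.67 m/s.
Reynolds number Re = ρVD/μ = 1050 · 11.67 · 0.014 / 0.00143 = 1.2e+05.
Re > 4000 → turbulent. Relative roughness ε/D = 3.4e-05/0.014 = 0.00243. Haaland: 1/√f = -1.8 log₁₀[(0.00243/3.7)^1.11 + 6.9/1.2e+05] = -1.8 log₁₀[0.000293 + 5.75e-05] = 6.219, so f = 0.02585.
Darcy-Weisbach: ΔP = f(L/D)(ρV²/2) = 0.02585·(37.3/0.014)·(1050·11.67²/2) = 0.02585·2664·7.149e+04 = 4.924e+06 Pa.
ΔP = 4.924e+06 Pa = 4920 kPa.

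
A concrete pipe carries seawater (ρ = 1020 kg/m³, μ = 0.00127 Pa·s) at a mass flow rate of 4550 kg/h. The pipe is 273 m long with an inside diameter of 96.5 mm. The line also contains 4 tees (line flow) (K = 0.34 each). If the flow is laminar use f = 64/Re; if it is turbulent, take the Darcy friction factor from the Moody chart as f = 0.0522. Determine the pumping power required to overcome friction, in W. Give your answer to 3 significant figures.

ṁ = 4550 kg/h = 4550/3600 = 1.264 kg/s.
A = πD²/4 = π(0.0965)²/4 = 0.007314 m²; mean velocity V = ṁ/(ρA) = 1.264/(1020 · 0.007314) = 0.1694 m/s.
Reynolds number Re = ρVD/μ = 1020 · 0.1694 · 0.0965 / 0.00127 = 1.313e+04.
Re > 4000 → turbulent; use the Moody-chart value f = 0.0522.
Total minor-loss coefficient ΣK = 4·0.34 = 1.36.
ΔP = [f·L/D + ΣK]·(ρV²/2) = [0.0522·273/0.0965 + 1.36]·(1020·0.1694²/2) = [147.7 + 1.36]·14.64 = 2182 Pa.
Q = ṁ/ρ = 1.264/1020 = 0.001239 m³/s.
Pumping power P = QΔP = 0.001239·2182 = 2.703 W = 2.70 W.

P ≈ 2.70 W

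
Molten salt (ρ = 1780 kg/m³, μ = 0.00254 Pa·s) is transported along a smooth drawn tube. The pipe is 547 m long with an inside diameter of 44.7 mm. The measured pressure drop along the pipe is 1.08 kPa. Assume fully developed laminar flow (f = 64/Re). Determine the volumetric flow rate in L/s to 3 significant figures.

For laminar flow, f = 64/Re with Re = ρVD/μ, so Darcy-Weisbach reduces to ΔP = 32μLV/D². Solving for V: V = ΔP·D²/(32μL) = 1080·(0.0447)²/(32·0.00254·547) = 0.04854 m/s.
Check: Re = ρVD/μ = 1780·0.04854·0.0447/0.00254 = 1520 < 2300, so the laminar assumption holds.
Q = V·A = 0.04854·(π/4·0.0447²) = 7.617e-05 m³/s = 0.0762 L/s.

Q ≈ 0.0762 L/s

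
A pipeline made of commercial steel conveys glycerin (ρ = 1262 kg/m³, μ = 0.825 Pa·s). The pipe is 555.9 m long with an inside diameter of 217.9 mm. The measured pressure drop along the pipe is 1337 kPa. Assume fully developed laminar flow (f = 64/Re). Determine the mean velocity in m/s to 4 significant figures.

V ≈ 4.326 m/s

For laminar flow, f = 64/Re with Re = ρVD/μ, so Darcy-Weisbach reduces to ΔP = 32μLV/D². Solving for V: V = ΔP·D²/(32μL) = 1.337e+06·(0.2179)²/(32·0.825·555.9) = 4.326 m/s.
Check: Re = ρVD/μ = 1262·4.326·0.2179/0.825 = 1442 < 2300, so the laminar assumption holds.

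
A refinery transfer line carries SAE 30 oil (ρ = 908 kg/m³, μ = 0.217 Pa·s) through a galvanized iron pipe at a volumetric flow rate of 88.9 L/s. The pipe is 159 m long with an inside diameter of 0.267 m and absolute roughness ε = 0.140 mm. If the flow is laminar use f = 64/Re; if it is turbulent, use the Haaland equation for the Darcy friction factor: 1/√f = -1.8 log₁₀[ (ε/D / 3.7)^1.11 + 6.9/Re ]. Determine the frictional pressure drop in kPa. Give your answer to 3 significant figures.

ΔP ≈ 24.6 kPa

Q = 88.9 L/s = 88.9/1000 = 0.0889 m³/s.
Cross-sectional area A = πD²/4 = π(0.267)²/4 = 0.05599 m²; mean velocity V = Q/A = 0.0889/0.05599 = 1.588 m/s.
Reynolds number Re = ρVD/μ = 908 · 1.588 · 0.267 / 0.217 = 1774.
Re < 2300 → laminar flow, so f = 64/Re = 64/1774 = 0.03608 (the turbulent correlation is not needed).
Darcy-Weisbach: ΔP = f(L/D)(ρV²/2) = 0.03608·(159/0.267)·(908·1.588²/2) = 0.03608·595.5·1145 = 2.459e+04 Pa.
ΔP = 2.459e+04 Pa = 24.6 kPa.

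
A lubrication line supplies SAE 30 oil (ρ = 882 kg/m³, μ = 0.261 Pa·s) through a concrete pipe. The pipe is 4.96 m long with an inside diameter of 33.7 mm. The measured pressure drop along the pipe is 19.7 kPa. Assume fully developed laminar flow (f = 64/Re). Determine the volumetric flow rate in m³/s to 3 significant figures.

Q ≈ 4.82×10^-4 m³/s

For laminar flow, f = 64/Re with Re = ρVD/μ, so Darcy-Weisbach reduces to ΔP = 32μLV/D². Solving for V: V = ΔP·D²/(32μL) = 1.97e+04·(0.0337)²/(32·0.261·4.96) = 0.5401 m/s.
Check: Re = ρVD/μ = 882·0.5401·0.0337/0.261 = 61.51 < 2300, so the laminar assumption holds.
Q = V·A = 0.5401·(π/4·0.0337²) = 0.0004817 m³/s = 4.82×10^-4 m³/s.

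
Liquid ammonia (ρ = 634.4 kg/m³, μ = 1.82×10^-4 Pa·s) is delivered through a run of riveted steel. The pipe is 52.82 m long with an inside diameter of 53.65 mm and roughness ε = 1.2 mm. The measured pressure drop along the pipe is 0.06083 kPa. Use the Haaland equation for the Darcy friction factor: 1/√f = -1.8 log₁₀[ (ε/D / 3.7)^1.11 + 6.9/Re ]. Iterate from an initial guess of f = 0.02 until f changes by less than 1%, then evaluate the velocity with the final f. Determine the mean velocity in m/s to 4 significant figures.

Rearranging Darcy-Weisbach: V = √(2·ΔP·D/(f·L·ρ)). With ε/D = 0.0012/0.05365 = 0.0224, iterate starting from f = 0.02:
  f = 0.02 → V = √(2·60.83·0.05365/(0.02·52.82·634.4)) = 0.09869 m/s; Re = ρVD/μ = 1.846e+04; f → 0.05279
  f = 0.05279 → V = 0.06074 m/s; Re = 1.136e+04; f → 0.05394
  f = 0.05394 → V = 0.06009 m/s; Re = 1.124e+04; f → 0.05397
Converged (Δf/f < 1%). With the final f = 0.05397: V = √(2·60.83·0.05365/(0.05397·52.82·634.4)) = 0.06008 m/s.

V ≈ 0.06008 m/s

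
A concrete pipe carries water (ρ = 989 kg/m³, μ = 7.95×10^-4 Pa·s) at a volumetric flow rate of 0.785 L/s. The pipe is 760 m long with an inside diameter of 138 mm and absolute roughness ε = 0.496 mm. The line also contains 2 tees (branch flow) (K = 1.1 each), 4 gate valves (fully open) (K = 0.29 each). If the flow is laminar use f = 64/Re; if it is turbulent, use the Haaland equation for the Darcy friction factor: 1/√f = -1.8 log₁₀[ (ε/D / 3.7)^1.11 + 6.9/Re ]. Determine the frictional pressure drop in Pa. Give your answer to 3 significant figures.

Q = 0.785 L/s = 0.785/1000 = 0.000785 m³/s.
Cross-sectional area A = πD²/4 = π(0.138)²/4 = 0.01496 m²; mean velocity V = Q/A = 0.000785/0.01496 = 0.05248 m/s.
Reynolds number Re = ρVD/μ = 989 · 0.05248 · 0.138 / 0.000795 = 9010.
Re > 4000 → turbulent. Relative roughness ε/D = 0.000496/0.138 = 0.00359. Haaland: 1/√f = -1.8 log₁₀[(0.00359/3.7)^1.11 + 6.9/9010] = -1.8 log₁₀[0.000453 + 0.000766] = 5.245, so f = 0.03635.
Total minor-loss coefficient ΣK = 2·1.1 + 4·0.29 = 3.36.
ΔP = [f·L/D + ΣK]·(ρV²/2) = [0.03635·760/0.138 + 3.36]·(989·0.05248²/2) = [200.2 + 3.36]·1.362 = 277.2 Pa.

ΔP ≈ 277 Pa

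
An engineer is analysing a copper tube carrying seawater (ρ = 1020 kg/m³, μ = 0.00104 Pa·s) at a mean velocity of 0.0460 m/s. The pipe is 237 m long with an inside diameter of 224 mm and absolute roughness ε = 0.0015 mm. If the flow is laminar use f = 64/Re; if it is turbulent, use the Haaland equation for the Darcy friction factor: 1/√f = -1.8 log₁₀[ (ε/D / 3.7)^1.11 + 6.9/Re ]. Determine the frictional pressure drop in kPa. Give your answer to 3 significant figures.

ΔP ≈ 0.0352 kPa

Reynolds number Re = ρVD/μ = 1020 · 0.046 · 0.224 / 0.00104 = 1.011e+04.
Re > 4000 → turbulent. Relative roughness ε/D = 1.5e-06/0.224 = 6.7e-06. Haaland: 1/√f = -1.8 log₁₀[(6.7e-06/3.7)^1.11 + 6.9/1.011e+04] = -1.8 log₁₀[4.23e-07 + 0.000683] = 5.698, so f = 0.0308.
Darcy-Weisbach: ΔP = f(L/D)(ρV²/2) = 0.0308·(237/0.224)·(1020·0.046²/2) = 0.0308·1058·1.079 = 35.17 Pa.
ΔP = 35.17 Pa = 0.0352 kPa.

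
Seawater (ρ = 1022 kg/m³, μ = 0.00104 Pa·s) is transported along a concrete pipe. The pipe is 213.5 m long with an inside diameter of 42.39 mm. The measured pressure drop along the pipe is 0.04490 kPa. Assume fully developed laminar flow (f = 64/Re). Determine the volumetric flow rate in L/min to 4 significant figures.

Q ≈ 0.9615 L/min

For laminar flow, f = 64/Re with Re = ρVD/μ, so Darcy-Weisbach reduces to ΔP = 32μLV/D². Solving for V: V = ΔP·D²/(32μL) = 44.9·(0.04239)²/(32·0.00104·213.5) = 0.01136 m/s.
Check: Re = ρVD/μ = 1022·0.01136·0.04239/0.00104 = 473 < 2300, so the laminar assumption holds.
Q = V·A = 0.01136·(π/4·0.04239²) = 1.603e-05 m³/s = 0.9615 L/min.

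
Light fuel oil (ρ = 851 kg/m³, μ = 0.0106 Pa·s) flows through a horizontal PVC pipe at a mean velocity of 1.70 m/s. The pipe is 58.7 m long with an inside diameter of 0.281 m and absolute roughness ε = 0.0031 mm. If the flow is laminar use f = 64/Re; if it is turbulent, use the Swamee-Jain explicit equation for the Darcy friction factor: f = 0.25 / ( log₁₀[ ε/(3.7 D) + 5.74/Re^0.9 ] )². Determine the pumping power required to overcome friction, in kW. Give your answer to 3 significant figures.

P ≈ 0.598 kW

Reynolds number Re = ρVD/μ = 851 · 1.7 · 0.281 / 0.0106 = 3.835e+04.
Re > 4000 → turbulent. Relative roughness ε/D = 3.1e-06/0.281 = 1.1e-05. Swamee-Jain: f = 0.25/(log₁₀[1.1e-05/3.7 + 5.74/3.835e+04^0.9])² = 0.25/(log₁₀[2.98e-06 + 0.00043])² = 0.25/(-3.363)² = 0.0221.
Darcy-Weisbach: ΔP = f(L/D)(ρV²/2) = 0.0221·(58.7/0.281)·(851·1.7²/2) = 0.0221·208.9·1230 = 5677 Pa.
Q = V·A = 1.7·0.06202 = 0.1054 m³/s.
Pumping power P = QΔP = 0.1054·5677 = 598.5 W = 0.598 kW.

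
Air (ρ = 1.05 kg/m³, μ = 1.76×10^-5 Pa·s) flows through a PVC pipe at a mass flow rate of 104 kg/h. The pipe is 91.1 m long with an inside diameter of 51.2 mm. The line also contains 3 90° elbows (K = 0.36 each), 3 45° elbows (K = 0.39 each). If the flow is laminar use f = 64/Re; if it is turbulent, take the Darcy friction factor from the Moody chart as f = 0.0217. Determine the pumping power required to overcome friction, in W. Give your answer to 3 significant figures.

ṁ = 104 kg/h = 104/3600 = 0.02889 kg/s.
A = πD²/4 = π(0.0512)²/4 = 0.002059 m²; mean velocity V = ṁ/(ρA) = 0.02889/(1.05 · 0.002059) = 13.36 m/s.
Reynolds number Re = ρVD/μ = 1.05 · 13.36 · 0.0512 / 1.76e-05 = 4.082e+04.
Re > 4000 → turbulent; use the Moody-chart value f = 0.0217.
Total minor-loss coefficient ΣK = 3·0.36 + 3·0.39 = 2.25.
ΔP = [f·L/D + ΣK]·(ρV²/2) = [0.0217·91.1/0.0512 + 2.25]·(1.05·13.36²/2) = [38.61 + 2.25]·93.75 = 3831 Pa.
Q = ṁ/ρ = 0.02889/1.05 = 0.02751 m³/s.
Pumping power P = QΔP = 0.02751·3831 = 105.4 W = 105 W.

P ≈ 105 W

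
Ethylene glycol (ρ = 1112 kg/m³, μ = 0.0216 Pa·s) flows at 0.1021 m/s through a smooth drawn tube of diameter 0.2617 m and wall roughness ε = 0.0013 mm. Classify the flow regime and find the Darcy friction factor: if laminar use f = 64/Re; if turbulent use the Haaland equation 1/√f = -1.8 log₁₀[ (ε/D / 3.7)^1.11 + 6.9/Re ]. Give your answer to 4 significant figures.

Re = ρVD/μ = 1112·0.1021·0.2617/0.0216 = 1376.
Re < 2300 → laminar, so f = 64/Re = 0.04653 (roughness is irrelevant in laminar flow).

f ≈ 0.04653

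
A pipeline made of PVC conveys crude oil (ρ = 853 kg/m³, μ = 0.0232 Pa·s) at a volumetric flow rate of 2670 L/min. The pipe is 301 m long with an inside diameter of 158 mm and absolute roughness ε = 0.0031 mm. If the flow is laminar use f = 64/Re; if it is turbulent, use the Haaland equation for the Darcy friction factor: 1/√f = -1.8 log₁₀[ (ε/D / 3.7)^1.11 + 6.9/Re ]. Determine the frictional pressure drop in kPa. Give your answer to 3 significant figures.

ΔP ≈ 120 kPa

Q = 2670 L/min = 2670/60000 = 0.0445 m³/s.
Cross-sectional area A = πD²/4 = π(0.158)²/4 = 0.01961 m²; mean velocity V = Q/A = 0.0445/0.01961 = 2.27 m/s.
Reynolds number Re = ρVD/μ = 853 · 2.27 · 0.158 / 0.0232 = 1.318e+04.
Re > 4000 → turbulent. Relative roughness ε/D = 3.1e-06/0.158 = 1.96e-05. Haaland: 1/√f = -1.8 log₁₀[(1.96e-05/3.7)^1.11 + 6.9/1.318e+04] = -1.8 log₁₀[1.39e-06 + 0.000523] = 5.904, so f = 0.02869.
Darcy-Weisbach: ΔP = f(L/D)(ρV²/2) = 0.02869·(301/0.158)·(853·2.27²/2) = 0.02869·1905·2197 = 1.201e+05 Pa.
ΔP = 1.201e+05 Pa = 120 kPa.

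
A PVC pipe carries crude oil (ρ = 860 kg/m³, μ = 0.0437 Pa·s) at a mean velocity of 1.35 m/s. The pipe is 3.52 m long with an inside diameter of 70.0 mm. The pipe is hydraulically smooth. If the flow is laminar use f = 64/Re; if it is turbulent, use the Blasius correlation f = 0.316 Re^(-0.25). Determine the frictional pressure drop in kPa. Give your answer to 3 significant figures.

ΔP ≈ 1.36 kPa

Reynolds number Re = ρVD/μ = 860 · 1.35 · 0.07 / 0.0437 = 1860.
Re < 2300 → laminar flow, so f = 64/Re = 64/1860 = 0.03441 (the turbulent correlation is not needed).
Darcy-Weisbach: ΔP = f(L/D)(ρV²/2) = 0.03441·(3.52/0.07)·(860·1.35²/2) = 0.03441·50.29·783.7 = 1356 Pa.
ΔP = 1356 Pa = 1.36 kPa.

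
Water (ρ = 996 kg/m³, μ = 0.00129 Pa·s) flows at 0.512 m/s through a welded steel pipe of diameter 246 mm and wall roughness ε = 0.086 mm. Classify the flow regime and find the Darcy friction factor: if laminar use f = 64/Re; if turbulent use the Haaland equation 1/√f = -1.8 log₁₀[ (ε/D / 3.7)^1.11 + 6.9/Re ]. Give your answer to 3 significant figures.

f ≈ 0.0195

Re = ρVD/μ = 996·0.512·0.246/0.00129 = 9.725e+04.
Re > 4000 → turbulent. ε/D = 8.6e-05/0.246 = 0.00035; Haaland: 1/√f = -1.8 log₁₀[3.41e-05 + 7.1e-05] = 7.162, so f = 0.0195.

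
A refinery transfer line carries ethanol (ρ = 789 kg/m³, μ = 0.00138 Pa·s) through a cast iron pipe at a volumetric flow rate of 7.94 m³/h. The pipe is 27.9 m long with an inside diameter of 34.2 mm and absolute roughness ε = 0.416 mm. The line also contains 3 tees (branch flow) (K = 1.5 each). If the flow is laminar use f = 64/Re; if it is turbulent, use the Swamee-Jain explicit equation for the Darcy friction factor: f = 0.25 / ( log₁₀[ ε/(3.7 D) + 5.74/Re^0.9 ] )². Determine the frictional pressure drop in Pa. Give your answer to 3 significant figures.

ΔP ≈ 88200 Pa

Q = 7.94 m³/h = 7.94/3600 = 0.002206 m³/s.
Cross-sectional area A = πD²/4 = π(0.0342)²/4 = 0.0009186 m²; mean velocity V = Q/A = 0.002206/0.0009186 = 2.401 m/s.
Reynolds number Re = ρVD/μ = 789 · 2.401 · 0.0342 / 0.00138 = 4.695e+04.
Re > 4000 → turbulent. Relative roughness ε/D = 0.000416/0.0342 = 0.0122. Swamee-Jain: f = 0.25/(log₁₀[0.0122/3.7 + 5.74/4.695e+04^0.9])² = 0.25/(log₁₀[0.00329 + 0.000358])² = 0.25/(-2.438)² = 0.04205.
Total minor-loss coefficient ΣK = 3·1.5 = 4.5.
ΔP = [f·L/D + ΣK]·(ρV²/2) = [0.04205·27.9/0.0342 + 4.5]·(789·2.401²/2) = [34.31 + 4.5]·2274 = 8.825e+04 Pa.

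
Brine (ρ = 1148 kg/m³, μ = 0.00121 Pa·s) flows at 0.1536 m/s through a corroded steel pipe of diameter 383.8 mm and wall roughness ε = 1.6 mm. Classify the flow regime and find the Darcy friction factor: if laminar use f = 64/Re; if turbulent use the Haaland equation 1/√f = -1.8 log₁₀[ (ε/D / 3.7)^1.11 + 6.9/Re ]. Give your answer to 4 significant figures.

Re = ρVD/μ = 1148·0.1536·0.3838/0.00121 = 5.593e+04.
Re > 4000 → turbulent. ε/D = 0.0016/0.3838 = 0.00417; Haaland: 1/√f = -1.8 log₁₀[0.000534 + 0.000123] = 5.728, so f = 0.03048.

f ≈ 0.03048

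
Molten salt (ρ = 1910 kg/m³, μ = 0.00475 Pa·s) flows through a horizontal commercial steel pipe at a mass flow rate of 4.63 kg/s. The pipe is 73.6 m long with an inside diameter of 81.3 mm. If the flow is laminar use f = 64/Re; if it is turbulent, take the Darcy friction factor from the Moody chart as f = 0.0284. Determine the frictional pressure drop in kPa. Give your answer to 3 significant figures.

A = πD²/4 = π(0.0813)²/4 = 0.005191 m²; mean velocity V = ṁ/(ρA) = 4.63/(1910 · 0.005191) = 0.467 m/s.
Reynolds number Re = ρVD/μ = 1910 · 0.467 · 0.0813 / 0.00475 = 1.527e+04.
Re > 4000 → turbulent; use the Moody-chart value f = 0.0284.
Darcy-Weisbach: ΔP = f(L/D)(ρV²/2) = 0.0284·(73.6/0.0813)·(1910·0.467²/2) = 0.0284·905.3·208.2 = 5354 Pa.
ΔP = 5354 Pa = 5.35 kPa.

ΔP ≈ 5.35 kPa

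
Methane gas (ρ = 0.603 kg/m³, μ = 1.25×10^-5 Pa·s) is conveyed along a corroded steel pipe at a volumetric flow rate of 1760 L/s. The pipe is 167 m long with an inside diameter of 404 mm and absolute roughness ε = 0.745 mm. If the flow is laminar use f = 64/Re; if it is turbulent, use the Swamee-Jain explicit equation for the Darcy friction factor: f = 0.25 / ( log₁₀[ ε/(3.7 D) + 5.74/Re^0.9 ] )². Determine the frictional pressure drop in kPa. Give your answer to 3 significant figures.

Q = 1760 L/s = 1760/1000 = 1.76 m³/s.
Cross-sectional area A = πD²/4 = π(0.404)²/4 = 0.1282 m²; mean velocity V = Q/A = 1.76/0.1282 = 13.73 m/s.
Reynolds number Re = ρVD/μ = 0.603 · 13.73 · 0.404 / 1.25e-05 = 2.676e+05.
Re > 4000 → turbulent. Relative roughness ε/D = 0.000745/0.404 = 0.00184. Swamee-Jain: f = 0.25/(log₁₀[0.00184/3.7 + 5.74/2.676e+05^0.9])² = 0.25/(log₁₀[0.000498 + 7.49e-05])² = 0.25/(-3.242)² = 0.02379.
Darcy-Weisbach: ΔP = f(L/D)(ρV²/2) = 0.02379·(167/0.404)·(0.603·13.73²/2) = 0.02379·413.4·56.83 = 558.9 Pa.
ΔP = 558.9 Pa = 0.559 kPa.

ΔP ≈ 0.559 kPa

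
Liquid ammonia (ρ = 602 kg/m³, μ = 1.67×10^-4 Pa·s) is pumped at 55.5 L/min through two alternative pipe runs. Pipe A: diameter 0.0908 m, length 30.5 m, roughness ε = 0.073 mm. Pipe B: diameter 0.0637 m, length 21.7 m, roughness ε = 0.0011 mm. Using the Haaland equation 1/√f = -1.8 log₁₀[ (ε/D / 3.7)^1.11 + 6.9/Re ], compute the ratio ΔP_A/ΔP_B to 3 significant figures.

Pipe A: V = Q/A = 0.000925/0.006475 = 0.1428 m/s; Re = 4.676e+04; ε/D = 0.000804; Haaland → f = 0.0234; ΔP_A = f(L/D)(ρV²/2) = 48.28 Pa.
Pipe B: V = Q/A = 0.000925/0.003187 = 0.2903 m/s; Re = 6.665e+04; ε/D = 1.73e-05; Haaland → f = 0.01949; ΔP_B = f(L/D)(ρV²/2) = 168.3 Pa.
ΔP_A/ΔP_B = 48.28/168.3 = 0.287.

ΔP_A/ΔP_B ≈ 0.287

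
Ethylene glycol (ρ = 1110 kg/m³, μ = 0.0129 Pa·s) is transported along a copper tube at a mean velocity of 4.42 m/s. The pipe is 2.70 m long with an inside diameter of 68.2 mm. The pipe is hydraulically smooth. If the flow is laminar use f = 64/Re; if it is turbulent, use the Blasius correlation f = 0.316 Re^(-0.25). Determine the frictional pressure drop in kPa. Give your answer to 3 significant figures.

Reynolds number Re = ρVD/μ = 1110 · 4.42 · 0.0682 / 0.0129 = 2.594e+04.
Re > 4000 → turbulent. Smooth-pipe (Blasius): f = 0.316 Re^(-0.25) = 0.316/(2.594e+04)^0.25 = 0.0249.
Darcy-Weisbach: ΔP = f(L/D)(ρV²/2) = 0.0249·(2.7/0.0682)·(1110·4.42²/2) = 0.0249·39.59·1.084e+04 = 1.069e+04 Pa.
ΔP = 1.069e+04 Pa = 10.7 kPa.

ΔP ≈ 10.7 kPa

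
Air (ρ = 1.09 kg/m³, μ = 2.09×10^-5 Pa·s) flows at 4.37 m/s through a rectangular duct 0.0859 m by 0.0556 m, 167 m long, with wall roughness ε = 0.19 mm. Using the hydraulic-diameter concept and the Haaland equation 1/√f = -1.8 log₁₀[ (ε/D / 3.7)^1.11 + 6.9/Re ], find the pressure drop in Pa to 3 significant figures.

Hydraulic diameter D_h = 4A/P = 4·(0.0859·0.0556)/(2·(0.0859+0.0556)) = 0.0191/0.283 = 0.06751 m.
Re = ρVD_h/μ = 1.09·4.37·0.06751/2.09e-05 = 1.539e+04.
ε/D_h = 0.00019/0.06751 = 0.00281; Haaland gives 1/√f = -1.8 log₁₀[0.000345+0.000448] = 5.581, so f = 0.03211.
ΔP = f(L/D_h)(ρV²/2) = 0.03211·167/0.06751·10.41 = 826.8 Pa.

ΔP ≈ 827 Pa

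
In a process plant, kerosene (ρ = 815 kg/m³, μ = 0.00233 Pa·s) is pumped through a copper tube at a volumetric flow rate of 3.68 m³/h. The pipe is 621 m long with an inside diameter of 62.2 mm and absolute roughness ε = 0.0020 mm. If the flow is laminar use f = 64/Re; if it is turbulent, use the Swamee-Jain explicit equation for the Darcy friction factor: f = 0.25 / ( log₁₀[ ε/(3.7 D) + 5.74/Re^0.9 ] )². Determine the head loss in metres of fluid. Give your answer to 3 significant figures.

Q = 3.68 m³/h = 3.68/3600 = 0.001022 m³/s.
Cross-sectional area A = πD²/4 = π(0.0622)²/4 = 0.003039 m²; mean velocity V = Q/A = 0.001022/0.003039 = 0.3364 m/s.
Reynolds number Re = ρVD/μ = 815 · 0.3364 · 0.0622 / 0.00233 = 7319.
Re > 4000 → turbulent. Relative roughness ε/D = 2e-06/0.0622 = 3.22e-05. Swamee-Jain: f = 0.25/(log₁₀[3.22e-05/3.7 + 5.74/7319^0.9])² = 0.25/(log₁₀[8.69e-06 + 0.00191])² = 0.25/(-2.717)² = 0.03386.
Darcy-Weisbach: ΔP = f(L/D)(ρV²/2) = 0.03386·(621/0.0622)·(815·0.3364²/2) = 0.03386·9984·46.12 = 1.559e+04 Pa.
Head loss h_f = ΔP/(ρg) = 1.559e+04/(815·9.81) = 1.95 m.

h_f ≈ 1.95 m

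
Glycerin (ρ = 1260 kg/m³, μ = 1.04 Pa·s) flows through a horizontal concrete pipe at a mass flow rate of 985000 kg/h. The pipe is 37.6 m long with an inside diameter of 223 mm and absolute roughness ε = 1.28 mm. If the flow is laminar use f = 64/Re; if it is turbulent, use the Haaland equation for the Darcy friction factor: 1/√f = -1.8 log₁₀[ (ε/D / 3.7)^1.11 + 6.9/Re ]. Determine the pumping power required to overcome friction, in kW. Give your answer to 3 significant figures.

P ≈ 30.4 kW

ṁ = 985000 kg/h = 985000/3600 = 273.6 kg/s.
A = πD²/4 = π(0.223)²/4 = 0.03906 m²; mean velocity V = ṁ/(ρA) = 273.6/(1260 · 0.03906) = 5.56 m/s.
Reynolds number Re = ρVD/μ = 1260 · 5.56 · 0.223 / 1.04 = 1502.
Re < 2300 → laminar flow, so f = 64/Re = 64/1502 = 0.04261 (the turbulent correlation is not needed).
Darcy-Weisbach: ΔP = f(L/D)(ρV²/2) = 0.04261·(37.6/0.223)·(1260·5.56²/2) = 0.04261·168.6·1.947e+04 = 1.399e+05 Pa.
Q = ṁ/ρ = 273.6/1260 = 0.2172 m³/s.
Pumping power P = QΔP = 0.2172·1.399e+05 = 30380 W = 30.4 kW.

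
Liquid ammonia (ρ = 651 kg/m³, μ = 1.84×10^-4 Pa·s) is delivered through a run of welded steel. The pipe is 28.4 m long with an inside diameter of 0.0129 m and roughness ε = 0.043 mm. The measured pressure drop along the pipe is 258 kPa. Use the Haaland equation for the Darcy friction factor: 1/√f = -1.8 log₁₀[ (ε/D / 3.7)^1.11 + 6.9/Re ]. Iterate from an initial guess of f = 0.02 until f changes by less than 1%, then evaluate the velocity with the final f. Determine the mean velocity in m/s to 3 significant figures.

V ≈ 3.61 m/s

Rearranging Darcy-Weisbach: V = √(2·ΔP·D/(f·L·ρ)). With ε/D = 4.3e-05/0.0129 = 0.00333, iterate starting from f = 0.02:
  f = 0.02 → V = √(2·2.58e+05·0.0129/(0.02·28.4·651)) = 4.243 m/s; Re = ρVD/μ = 1.936e+05; f → 0.02759
  f = 0.02759 → V = 3.612 m/s; Re = 1.649e+05; f → 0.02769
Converged (Δf/f < 1%). With the final f = 0.02769: V = √(2·2.58e+05·0.0129/(0.02769·28.4·651)) = 3.606 m/s.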